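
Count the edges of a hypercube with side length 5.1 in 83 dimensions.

Each of the 2^83 = 9671406556917033397649408 vertices has degree 83; total edges = 83·2^83/2 = 401363372112056886002450432.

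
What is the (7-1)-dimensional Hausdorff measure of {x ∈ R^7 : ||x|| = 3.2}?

|∂B_7(3.2)| ≈ 35512.3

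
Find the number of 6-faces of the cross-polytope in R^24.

An n-cross-polytope has 2^(k+1)·C(n,k+1) k-faces. Here 2^7·C(24,7) = 128·346104 = 44301312.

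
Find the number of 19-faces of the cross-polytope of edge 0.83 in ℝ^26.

An n-cross-polytope has 2^(k+1)·C(n,k+1) k-faces. Here 2^20·C(26,20) = 1048576·230230 = 241413652480.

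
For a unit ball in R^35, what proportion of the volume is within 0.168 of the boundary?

Shell fraction = 1 - (1-0.168)^35 ≈ 0.998399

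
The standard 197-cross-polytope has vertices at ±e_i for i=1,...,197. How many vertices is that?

The 197-dimensional cross-polytope has 2n = 2·197 = 394 vertices.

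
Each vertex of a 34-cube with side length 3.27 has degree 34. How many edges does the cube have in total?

An n-cube has n·2^(n-1) edges. With n = 34: 34·8589934592 = 292057776128.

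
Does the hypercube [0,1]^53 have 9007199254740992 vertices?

True. The 53-cube has 2^53 = 9007199254740992 vertices.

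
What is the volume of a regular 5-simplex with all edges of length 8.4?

Volume = 8.4^5 · √(6/2^5) / 5! ≈ 150.909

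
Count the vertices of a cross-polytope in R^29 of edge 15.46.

An n-cross-polytope has 2n vertices; here n = 29, giving 58.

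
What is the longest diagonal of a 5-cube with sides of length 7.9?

d = √(7.9² + 7.9² + ... + 7.9²) [5 terms] = √(5·7.9²) = 7.9√5 ≈ 17.6649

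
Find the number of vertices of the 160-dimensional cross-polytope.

Number of vertices = 2n = 320.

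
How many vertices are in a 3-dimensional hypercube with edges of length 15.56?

An n-cube has C(n,k)·2^(n-k) k-faces. Here C(3,0)·2^3 = 1·8 = 8.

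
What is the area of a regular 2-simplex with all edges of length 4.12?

Area = (√3/4) · 4.12² = 7.35013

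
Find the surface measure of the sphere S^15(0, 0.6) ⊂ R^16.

The surface area of an n-ball is 2π^(n/2) r^(n-1) / Γ(n/2). For n=16, r=0.6: 0.00177038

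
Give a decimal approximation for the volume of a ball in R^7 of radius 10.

V_7(10) = π^(7/2) · (10)^7 / Γ(7/2 + 1) = 32000000·π^3/21 ≈ 4.72477e+07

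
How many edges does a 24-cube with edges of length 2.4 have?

An n-cube has n·2^(n-1) edges. With n = 24: 24·8388608 = 201326592.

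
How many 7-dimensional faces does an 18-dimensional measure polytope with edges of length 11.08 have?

f_7(18-cube) = (18 choose 7) · 2^11 = 65175552.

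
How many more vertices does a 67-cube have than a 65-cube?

The 67-cube has 2^67 = 147573952589676412928 vertices. The 65-cube has 2^65 = 36893488147419103232 vertices. Difference: 147573952589676412928 - 36893488147419103232 = 110680464442257309696.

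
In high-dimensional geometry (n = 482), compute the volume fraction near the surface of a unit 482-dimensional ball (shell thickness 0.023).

1 - (1-0.023)^482 ≈ 0.999987 ≈ 99.998654%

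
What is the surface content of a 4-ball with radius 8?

S = n·V_n(r)/r = 4·V_4(8)/8 (volume-to-surface relation), giving 1024·π^2 ≈ 10106.5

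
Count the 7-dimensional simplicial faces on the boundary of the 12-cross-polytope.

Each 7-face is the convex hull of 8 vertices, one chosen as ±e_i from each of 8 distinct axes: 2^8·C(12,8) = 126720.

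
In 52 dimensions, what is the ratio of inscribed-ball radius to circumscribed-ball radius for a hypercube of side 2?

r_in = 2/2 (half the side); r_out = 2√52/2 (half the diagonal). Ratio = 1/√52 ≈ 0.138675.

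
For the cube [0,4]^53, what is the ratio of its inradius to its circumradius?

r_in = 4/2 (half the side); r_out = 4√53/2 (half the diagonal). Ratio = 1/√53 ≈ 0.137361.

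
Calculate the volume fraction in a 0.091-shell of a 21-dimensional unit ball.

1 - (1-0.091)^21 ≈ 0.865153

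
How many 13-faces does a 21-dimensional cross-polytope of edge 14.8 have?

Each 13-face is the convex hull of 14 vertices, one chosen as ±e_i from each of 14 distinct axes: 2^14·C(21,14) = 1905131520.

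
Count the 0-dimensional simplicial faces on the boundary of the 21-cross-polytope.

An n-cross-polytope has 2^(k+1)·C(n,k+1) k-faces. Here 2^1·C(21,1) = 2·21 = 42.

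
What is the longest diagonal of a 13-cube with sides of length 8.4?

The space diagonal of an n-cube of side s is s√n. Here 8.4·√13 ≈ 30.2866.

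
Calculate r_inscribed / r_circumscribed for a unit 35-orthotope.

For an n-cube of any side s, the inradius is s/2 and the circumradius is s√n/2, so the ratio is 1/√35 ≈ 0.169031.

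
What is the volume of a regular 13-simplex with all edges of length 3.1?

V_13 = √(14) · 3.1^13 / (13! · 2^(13/2)) ≈ 1.62103e-05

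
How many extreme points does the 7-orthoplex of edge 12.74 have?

An n-cross-polytope has 2n vertices; here n = 7, giving 14.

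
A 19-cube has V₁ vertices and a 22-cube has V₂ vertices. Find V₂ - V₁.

V₁ = 2^19 = 524288. V₂ = 2^22 = 4194304. V₂ - V₁ = 3670016.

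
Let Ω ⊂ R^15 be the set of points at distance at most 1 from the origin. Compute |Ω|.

V = 256·π^7/2027025 ≈ 0.381443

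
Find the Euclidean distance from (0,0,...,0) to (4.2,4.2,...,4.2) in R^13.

The space diagonal of an n-cube of side s is s√n. Here 4.2·√13 ≈ 15.1433.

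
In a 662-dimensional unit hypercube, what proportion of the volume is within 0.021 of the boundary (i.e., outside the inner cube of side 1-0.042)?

Shell fraction = 1 - (1-0.042)^662 ≈ 1 - 4.613e-13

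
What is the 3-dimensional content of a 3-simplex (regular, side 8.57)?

Volume = (√2/12) · 8.57³ = 74.1782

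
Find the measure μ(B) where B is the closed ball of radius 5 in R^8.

V_8(5) = π^(8/2) · (5)^8 / Γ(8/2 + 1) = 390625·π^4/24 ≈ 1.58543e+06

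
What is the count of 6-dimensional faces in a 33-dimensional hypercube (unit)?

f_6(33-cube) = (33 choose 6) · 2^27 = 148655260565504.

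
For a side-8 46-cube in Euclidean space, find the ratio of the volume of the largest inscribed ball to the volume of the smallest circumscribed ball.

The radii are 8/2 and 8√46/2, so the volume ratio is (1/√46)^46 = 46^{-46/2} ≈ 5.70913e-39.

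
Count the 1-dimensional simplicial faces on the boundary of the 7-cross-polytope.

f_1(7-orthoplex) = 2^2 · (7 choose 2) = 84.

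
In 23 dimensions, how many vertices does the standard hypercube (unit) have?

Number of vertices = 2^23 = 8388608.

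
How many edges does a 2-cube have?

The 2-cube has n·2^(n-1) = 2·2^1 = 2·2 = 4 edges.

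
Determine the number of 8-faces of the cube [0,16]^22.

Choose 8 of 22 axes to span the face (C(22,8) = 319770 ways), then fix each of the remaining 14 coordinates at one of its two extreme values (2^14 = 16384 ways): 319770·16384 = 5239111680.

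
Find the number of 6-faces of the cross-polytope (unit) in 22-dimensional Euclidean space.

f_6(22-orthoplex) = 2^7 · (22 choose 7) = 21829632.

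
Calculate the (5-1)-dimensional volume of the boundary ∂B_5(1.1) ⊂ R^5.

S_5(1.1) = 2·π^(5/2)·(1.1)^4 / Γ(5/2) ≈ 38.5336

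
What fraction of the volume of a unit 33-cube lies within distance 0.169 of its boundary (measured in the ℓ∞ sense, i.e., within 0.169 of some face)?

The inner cube has side 1-2·0.169 = 0.662 and volume (0.662)^33 ≈ 1.226e-06, so the shell holds 0.9999987745 of the volume.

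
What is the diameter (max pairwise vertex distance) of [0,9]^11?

d = √(9² + 9² + ... + 9²) [11 terms] = √(11·9²) = 9√11 ≈ 29.8496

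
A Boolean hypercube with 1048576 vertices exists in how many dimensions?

2^n = 1048576 ⇒ n = log_2(1048576) = 20.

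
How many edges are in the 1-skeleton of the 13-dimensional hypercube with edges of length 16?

Each of the 2^13 = 8192 vertices has degree 13; total edges = 13·2^13/2 = 53248.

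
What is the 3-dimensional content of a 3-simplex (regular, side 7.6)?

Volume = (√2/12) · 7.6³ = 51.7338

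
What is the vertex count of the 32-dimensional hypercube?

Number of vertices = 2^32 = 4294967296.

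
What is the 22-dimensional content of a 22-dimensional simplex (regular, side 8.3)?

For a regular n-simplex with edge a, V = (a^n / n!)·√((n+1)/2^n). With a=8.3, n=22: V ≈ 0.00034553.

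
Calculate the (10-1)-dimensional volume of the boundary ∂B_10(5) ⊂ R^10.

|∂B_10(5)| = 1953125·π^5/12 ≈ 4.98079e+07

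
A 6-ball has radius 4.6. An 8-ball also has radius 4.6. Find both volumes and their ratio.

V_6(4.6) ≈ 48960.4. V_8(4.6) ≈ 813675. Ratio V_6/V_8 ≈ 0.06017.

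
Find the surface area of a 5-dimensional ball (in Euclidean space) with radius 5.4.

S_5(5.4) = 2·π^(5/2)·(5.4)^4 / Γ(5/2) ≈ 22379.1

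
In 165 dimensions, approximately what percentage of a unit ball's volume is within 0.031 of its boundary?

1 - (1-0.031)^165 ≈ 0.994461 ≈ 99.45%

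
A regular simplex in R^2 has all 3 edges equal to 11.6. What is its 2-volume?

Area = (√3/4) · 11.6² = 58.2662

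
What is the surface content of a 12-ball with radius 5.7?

|∂B_12(5.7)| ≈ 3.30652e+09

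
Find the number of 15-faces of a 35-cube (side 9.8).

Number of 15-faces = C(35,15) · 2^(35-15) = 3247943160 · 1048576 = 3405715246940160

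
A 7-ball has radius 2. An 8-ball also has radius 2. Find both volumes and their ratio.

V_7(2) ≈ 604.77. V_8(2) ≈ 1039.03. Ratio V_7/V_8 ≈ 0.5821.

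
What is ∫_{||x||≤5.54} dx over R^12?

V_12(5.54) = π^(12/2) · (5.54)^12 / Γ(12/2 + 1) ≈ 1.11605e+09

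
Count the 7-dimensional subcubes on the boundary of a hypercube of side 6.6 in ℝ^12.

f_7(12-cube) = (12 choose 7) · 2^5 = 25344.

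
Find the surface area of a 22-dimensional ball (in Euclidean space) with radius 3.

S_22(3) = 2·π^(22/2)·(3)^21 / Γ(22/2) = 129140163·π^11/22400 ≈ 1.69614e+09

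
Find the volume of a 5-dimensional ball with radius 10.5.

The n-ball volume is π^(n/2)·r^n/Γ(n/2+1). With n=5, r=10.5: V = 1361367·π^2/20 ≈ 671808.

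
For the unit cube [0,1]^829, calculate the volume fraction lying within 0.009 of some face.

1 - (1 - 2·0.009)^829 = 1 - 0.982^829 ≈ 0.9999997113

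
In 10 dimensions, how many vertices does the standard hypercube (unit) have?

An n-cube has 2^n vertices; for n = 10 that is 2^10 = 1024.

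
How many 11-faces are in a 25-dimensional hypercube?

f_11(25-cube) = (25 choose 11) · 2^14 = 73030041600.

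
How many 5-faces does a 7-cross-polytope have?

An n-cross-polytope has 2^(k+1)·C(n,k+1) k-faces. Here 2^6·C(7,6) = 64·7 = 448.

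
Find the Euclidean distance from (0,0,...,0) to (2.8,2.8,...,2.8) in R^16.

The space diagonal of an n-cube of side s is s√n. Here 2.8·√16 = 11.2.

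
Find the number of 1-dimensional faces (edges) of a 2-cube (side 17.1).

An n-cube has n·2^(n-1) edges. With n = 2: 2·2 = 4.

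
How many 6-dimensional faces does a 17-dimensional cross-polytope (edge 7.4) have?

Number of 6-faces = 2^(6+1) · C(17,6+1) = 128 · 19448 = 2489344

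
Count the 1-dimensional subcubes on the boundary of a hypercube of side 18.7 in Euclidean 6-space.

Choose 1 of 6 axes to span the face (C(6,1) = 6 ways), then fix each of the remaining 5 coordinates at one of its two extreme values (2^5 = 32 ways): 6·32 = 192.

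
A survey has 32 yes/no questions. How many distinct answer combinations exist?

Number of vertices = 2^32 = 4294967296.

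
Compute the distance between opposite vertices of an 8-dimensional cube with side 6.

The space diagonal of an n-cube of side s is s√n. Here 6·√8 ≈ 16.9706.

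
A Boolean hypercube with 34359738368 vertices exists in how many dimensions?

n = log_2(34359738368) = 35.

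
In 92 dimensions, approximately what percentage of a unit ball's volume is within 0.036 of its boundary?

1 - (1-0.036)^92 ≈ 0.965716 ≈ 96.57%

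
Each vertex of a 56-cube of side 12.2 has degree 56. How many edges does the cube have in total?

Each of the 2^56 = 72057594037927936 vertices has degree 56; total edges = 56·2^56/2 = 2017612633061982208.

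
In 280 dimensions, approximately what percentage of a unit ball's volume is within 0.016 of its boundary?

1 - (1-0.016)^280 ≈ 0.98907 ≈ 98.91%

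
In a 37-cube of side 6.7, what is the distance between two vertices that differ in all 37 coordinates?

||(6.7,6.7,...,6.7)|| = √(37)·6.7 ≈ 40.7545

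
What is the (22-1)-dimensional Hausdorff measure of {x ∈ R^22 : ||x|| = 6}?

S_22(6) = 2·π^(22/2)·(6)^21 / Γ(22/2) = 2115832430592·π^11/175 ≈ 3.55707e+15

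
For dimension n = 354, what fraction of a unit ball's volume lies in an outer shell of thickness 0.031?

1 - (1-0.031)^354 ≈ 0.999986 ≈ 99.998559%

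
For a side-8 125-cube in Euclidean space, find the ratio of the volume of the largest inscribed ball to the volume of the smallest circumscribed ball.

V_in / V_out = (r_in/r_out)^125 = (1/√125)^125 = 125^(-125/2) ≈ 8.77252e-132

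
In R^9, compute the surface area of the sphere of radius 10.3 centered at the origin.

|∂B_9(10.3)| ≈ 3.76061e+09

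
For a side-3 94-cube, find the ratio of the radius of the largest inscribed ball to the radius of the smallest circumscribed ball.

r_in / r_out = (3/2) / (3√94/2) = 1/√94 ≈ 0.103142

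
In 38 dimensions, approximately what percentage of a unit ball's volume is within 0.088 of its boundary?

1 - (1-0.088)^38 ≈ 0.969814 ≈ 96.98%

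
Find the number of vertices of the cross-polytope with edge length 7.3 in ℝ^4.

f_0(4-orthoplex) = 2^1 · (4 choose 1) = 8.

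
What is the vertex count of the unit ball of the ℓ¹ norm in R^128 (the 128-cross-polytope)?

Number of vertices = 2n = 256.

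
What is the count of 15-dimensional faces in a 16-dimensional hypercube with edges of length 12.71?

Number of 15-faces = C(16,15) · 2^(16-15) = 16 · 2 = 32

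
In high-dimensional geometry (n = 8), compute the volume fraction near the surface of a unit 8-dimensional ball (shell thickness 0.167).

1 - (1-0.167)^8 ≈ 0.768175 ≈ 76.82%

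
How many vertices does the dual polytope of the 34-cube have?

The vertices are ±e_1, ..., ±e_34, so there are 2·34 = 68.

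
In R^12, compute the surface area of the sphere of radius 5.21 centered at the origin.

S = n·V_n(r)/r = 12·V_12(5.21)/5.21 (volume-to-surface relation), giving 1.23016e+09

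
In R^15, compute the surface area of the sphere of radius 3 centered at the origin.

The surface area of an n-ball is 2π^(n/2) r^(n-1) / Γ(n/2). For n=15, r=3: 45349632·π^7/5005 ≈ 2.73665e+07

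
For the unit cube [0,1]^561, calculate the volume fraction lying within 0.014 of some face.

Shell fraction = 1 - (1-0.028)^561 ≈ 0.9999998796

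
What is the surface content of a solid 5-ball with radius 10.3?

|∂B_5(10.3)| ≈ 296222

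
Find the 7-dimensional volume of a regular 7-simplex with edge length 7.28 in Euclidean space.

V = (7.28^7 / 7!) · √((7+1) / 2^7) ≈ 53.7563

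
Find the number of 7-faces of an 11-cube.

Choose 7 of 11 axes to span the face (C(11,7) = 330 ways), then fix each of the remaining 4 coordinates at one of its two extreme values (2^4 = 16 ways): 330·16 = 5280.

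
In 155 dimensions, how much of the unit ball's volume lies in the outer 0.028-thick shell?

V(inner)/V(outer) = ((1-0.028)/1)^155 ≈ 0.01225, so the shell fraction is 0.987746.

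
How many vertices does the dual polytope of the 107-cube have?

An n-cross-polytope has 2n vertices; here n = 107, giving 214.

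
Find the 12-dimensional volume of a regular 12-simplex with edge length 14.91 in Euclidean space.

For a regular n-simplex with edge a, V = (a^n / n!)·√((n+1)/2^n). With a=14.91, n=12: V ≈ 14196.7.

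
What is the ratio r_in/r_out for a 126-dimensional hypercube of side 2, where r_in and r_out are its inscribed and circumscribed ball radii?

Ratio = (s/2)/(s√126/2) = 126^(-1/2) ≈ 0.0890871.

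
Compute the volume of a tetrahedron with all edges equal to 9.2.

Volume = (√2/12) · 9.2³ = 91.7693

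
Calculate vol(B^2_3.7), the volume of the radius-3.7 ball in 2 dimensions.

V_2(3.7) = π^(2/2) · (3.7)^2 / Γ(2/2 + 1) ≈ 43.0084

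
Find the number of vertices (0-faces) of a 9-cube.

Number of 0-faces = C(9,0) · 2^(9-0) = 1 · 512 = 512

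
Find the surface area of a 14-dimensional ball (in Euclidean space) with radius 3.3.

|∂B_14(3.3)| ≈ 4.61772e+07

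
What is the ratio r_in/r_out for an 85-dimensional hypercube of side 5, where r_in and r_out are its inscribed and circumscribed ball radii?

Ratio = (s/2)/(s√85/2) = 85^(-1/2) ≈ 0.108465.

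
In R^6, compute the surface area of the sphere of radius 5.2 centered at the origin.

|∂B_6(5.2)| ≈ 117887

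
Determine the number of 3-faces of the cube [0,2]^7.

An n-cube has C(n,k)·2^(n-k) k-faces. Here C(7,3)·2^4 = 35·16 = 560.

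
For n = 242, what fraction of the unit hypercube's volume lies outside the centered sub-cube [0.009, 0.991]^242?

1 - (1 - 2·0.009)^242 = 1 - 0.982^242 ≈ 0.98767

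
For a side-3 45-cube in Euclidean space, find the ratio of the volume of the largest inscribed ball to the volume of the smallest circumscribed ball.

V_in/V_out = n^(-n/2) = 45^(-45/2) ≈ 6.34919e-38.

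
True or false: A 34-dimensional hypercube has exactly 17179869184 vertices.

True. The 34-cube has 2^34 = 17179869184 vertices.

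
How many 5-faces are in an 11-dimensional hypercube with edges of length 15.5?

Number of 5-faces = C(11,5) · 2^(11-5) = 462 · 64 = 29568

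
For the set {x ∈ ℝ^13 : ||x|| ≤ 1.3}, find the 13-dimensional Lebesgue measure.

The n-ball volume is π^(n/2)·r^n/Γ(n/2+1). With n=13, r=1.3: V ≈ 27.5807.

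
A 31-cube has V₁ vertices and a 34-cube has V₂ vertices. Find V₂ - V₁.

V₁ = 2^31 = 2147483648. V₂ = 2^34 = 17179869184. V₂ - V₁ = 15032385536.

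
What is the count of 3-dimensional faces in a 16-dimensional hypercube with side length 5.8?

f_3(16-cube) = (16 choose 3) · 2^13 = 4587520.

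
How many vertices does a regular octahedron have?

The vertices are ±e_1, ..., ±e_3, so there are 2·3 = 6.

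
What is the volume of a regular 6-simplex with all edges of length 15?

For a regular n-simplex with edge a, V = (a^n / n!)·√((n+1)/2^n). With a=15, n=6: V ≈ 5232.08.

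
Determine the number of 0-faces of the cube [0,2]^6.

f_0(6-cube) = (6 choose 0) · 2^6 = 64.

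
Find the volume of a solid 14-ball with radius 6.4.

The n-ball volume is π^(n/2)·r^n/Γ(n/2+1). With n=14, r=6.4: V ≈ 1.15915e+11.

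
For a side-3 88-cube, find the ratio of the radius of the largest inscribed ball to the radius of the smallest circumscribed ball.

r_in = 3/2 (half the side); r_out = 3√88/2 (half the diagonal). Ratio = 1/√88 ≈ 0.1066.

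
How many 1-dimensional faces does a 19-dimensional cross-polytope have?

Number of 1-faces = 2^(1+1) · C(19,1+1) = 4 · 171 = 684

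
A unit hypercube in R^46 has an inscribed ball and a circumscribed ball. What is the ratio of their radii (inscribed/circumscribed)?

For an n-cube of any side s, the inradius is s/2 and the circumradius is s√n/2, so the ratio is 1/√46 ≈ 0.147442.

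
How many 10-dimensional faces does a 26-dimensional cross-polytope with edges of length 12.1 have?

An n-cross-polytope has 2^(k+1)·C(n,k+1) k-faces. Here 2^11·C(26,11) = 2048·7726160 = 15823175680.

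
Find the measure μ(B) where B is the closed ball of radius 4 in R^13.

The n-ball volume is π^(n/2)·r^n/Γ(n/2+1). With n=13, r=4: V = 8589934592·π^6/135135 ≈ 6.11113e+07.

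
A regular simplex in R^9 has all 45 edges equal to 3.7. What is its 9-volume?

V_9 = √(10) · 3.7^9 / (9! · 2^(9/2)) ≈ 0.0500515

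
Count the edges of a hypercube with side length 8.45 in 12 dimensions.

Number of 1-faces = C(12,1)·2^(12-1) = 12·2048 = 24576.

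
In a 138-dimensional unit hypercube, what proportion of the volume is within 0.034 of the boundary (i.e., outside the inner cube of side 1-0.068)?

The inner cube has side 1-2·0.034 = 0.932 and volume (0.932)^138 ≈ 6.017e-05, so the shell holds 0.99994 of the volume.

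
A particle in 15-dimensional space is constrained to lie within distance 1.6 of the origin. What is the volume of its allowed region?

V_15(1.6) = π^(15/2) · (1.6)^15 / Γ(15/2 + 1) ≈ 439.774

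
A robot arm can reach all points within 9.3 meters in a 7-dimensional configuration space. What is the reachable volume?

Volume = π^{7/2}·(9.3)^7/Γ(9/2) ≈ 2.8429e+07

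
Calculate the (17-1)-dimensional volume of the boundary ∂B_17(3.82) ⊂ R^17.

S_17(3.82) = 2·π^(17/2)·(3.82)^16 / Γ(17/2) ≈ 4.92747e+09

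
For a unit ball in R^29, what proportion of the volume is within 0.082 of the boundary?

Shell fraction = 1 - (1-0.082)^29 ≈ 0.916355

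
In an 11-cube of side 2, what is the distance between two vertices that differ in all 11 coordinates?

The space diagonal of an n-cube of side s is s√n. Here 2·√11 ≈ 6.63325.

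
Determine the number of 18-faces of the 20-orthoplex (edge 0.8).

f_18(20-orthoplex) = 2^19 · (20 choose 19) = 10485760.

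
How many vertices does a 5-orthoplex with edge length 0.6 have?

Each 0-face is the convex hull of 1 vertex, one chosen as ±e_i from each of 1 distinct axis: 2^1·C(5,1) = 10.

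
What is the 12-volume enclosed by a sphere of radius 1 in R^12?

The n-ball volume is π^(n/2)·r^n/Γ(n/2+1). With n=12, r=1: V = π^6/720 ≈ 1.33526.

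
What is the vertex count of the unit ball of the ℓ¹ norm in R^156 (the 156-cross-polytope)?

An n-cross-polytope has 2n vertices; here n = 156, giving 312.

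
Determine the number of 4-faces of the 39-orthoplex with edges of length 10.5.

f_4(39-orthoplex) = 2^5 · (39 choose 5) = 18424224.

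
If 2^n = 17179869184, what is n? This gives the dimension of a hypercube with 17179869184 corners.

Since 2^n = 17179869184, we have n = 34.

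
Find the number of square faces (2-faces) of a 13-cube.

Choose 2 of 13 axes to span the face (C(13,2) = 78 ways), then fix each of the remaining 11 coordinates at one of its two extreme values (2^11 = 2048 ways): 78·2048 = 159744.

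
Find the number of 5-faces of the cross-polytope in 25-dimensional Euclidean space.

Each 5-face is the convex hull of 6 vertices, one chosen as ±e_i from each of 6 distinct axes: 2^6·C(25,6) = 11334400.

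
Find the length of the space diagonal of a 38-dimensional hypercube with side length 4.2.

d = √(4.2² + 4.2² + ... + 4.2²) [38 terms] = √(38·4.2²) = 4.2√38 ≈ 25.8905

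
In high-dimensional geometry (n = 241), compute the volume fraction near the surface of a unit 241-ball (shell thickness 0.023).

1 - (1-0.023)^241 ≈ 0.996331 ≈ 99.63%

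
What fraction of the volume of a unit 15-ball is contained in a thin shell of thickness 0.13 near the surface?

V(inner)/V(outer) = ((1-0.13)/1)^15 ≈ 0.1238, so the shell fraction is 0.876181.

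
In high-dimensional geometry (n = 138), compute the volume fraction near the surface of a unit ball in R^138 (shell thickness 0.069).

1 - (1-0.069)^138 ≈ 0.999948 ≈ 99.9948%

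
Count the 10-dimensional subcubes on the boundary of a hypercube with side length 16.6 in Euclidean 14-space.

An n-cube has C(n,k)·2^(n-k) k-faces. Here C(14,10)·2^4 = 1001·16 = 16016.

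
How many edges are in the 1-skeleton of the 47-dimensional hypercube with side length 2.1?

Each of the 2^47 = 140737488355328 vertices has degree 47; total edges = 47·2^47/2 = 3307330976350208.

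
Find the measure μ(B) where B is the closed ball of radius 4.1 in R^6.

The n-ball volume is π^(n/2)·r^n/Γ(n/2+1). With n=6, r=4.1: V ≈ 24547.2.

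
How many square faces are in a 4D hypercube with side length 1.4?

f_2(4-cube) = (4 choose 2) · 2^2 = 24.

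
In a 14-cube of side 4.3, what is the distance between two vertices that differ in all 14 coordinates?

Diagonal = √14 · 4.3 ≈ 16.0891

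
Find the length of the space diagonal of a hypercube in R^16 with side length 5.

d = √(5² + 5² + ... + 5²) [16 terms] = √(16·5²) = 5√16 = 20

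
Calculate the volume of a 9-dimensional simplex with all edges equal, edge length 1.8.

Volume = 1.8^9 · √(10/2^9) / 9! ≈ 7.63932e-05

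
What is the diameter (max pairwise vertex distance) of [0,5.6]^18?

d = √(5.6² + 5.6² + ... + 5.6²) [18 terms] = √(18·5.6²) = 5.6√18 ≈ 23.7588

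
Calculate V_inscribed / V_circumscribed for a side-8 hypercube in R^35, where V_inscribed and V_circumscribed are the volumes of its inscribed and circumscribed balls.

Volume scales as r^n, and r_in/r_out = 1/√35, giving (1/√35)^35 ≈ 9.52378e-28.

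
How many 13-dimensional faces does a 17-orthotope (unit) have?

Number of 13-faces = C(17,13) · 2^(17-13) = 2380 · 16 = 38080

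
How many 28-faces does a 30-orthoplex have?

Number of 28-faces = 2^(28+1) · C(30,28+1) = 536870912 · 30 = 16106127360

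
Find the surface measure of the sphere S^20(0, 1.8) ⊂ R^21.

|∂B_21(1.8)| ≈ 37343.7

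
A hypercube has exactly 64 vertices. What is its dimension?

The n-cube has 2^n vertices, and 64 = 2^6, so n = 6.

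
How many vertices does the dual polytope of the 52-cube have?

The vertices are ±e_1, ..., ±e_52, so there are 2·52 = 104.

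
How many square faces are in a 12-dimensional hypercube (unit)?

f_2(12-cube) = (12 choose 2) · 2^10 = 67584.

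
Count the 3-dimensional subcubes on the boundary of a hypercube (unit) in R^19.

An n-cube has C(n,k)·2^(n-k) k-faces. Here C(19,3)·2^16 = 969·65536 = 63504384.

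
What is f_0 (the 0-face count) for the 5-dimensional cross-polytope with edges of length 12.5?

Each 0-face is the convex hull of 1 vertex, one chosen as ±e_i from each of 1 distinct axis: 2^1·C(5,1) = 10.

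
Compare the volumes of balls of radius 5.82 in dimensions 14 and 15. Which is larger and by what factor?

V_14(5.82) ≈ 3.06578e+10, V_15(5.82) ≈ 1.13573e+11. The 15-ball is larger by a factor of 3.705.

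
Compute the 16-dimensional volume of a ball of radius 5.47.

The n-ball volume is π^(n/2)·r^n/Γ(n/2+1). With n=16, r=5.47: V ≈ 1.51174e+11.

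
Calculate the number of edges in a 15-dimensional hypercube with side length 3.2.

An n-cube has n·2^(n-1) edges. With n = 15: 15·16384 = 245760.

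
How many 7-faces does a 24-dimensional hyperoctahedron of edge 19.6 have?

An n-cross-polytope has 2^(k+1)·C(n,k+1) k-faces. Here 2^8·C(24,8) = 256·735471 = 188280576.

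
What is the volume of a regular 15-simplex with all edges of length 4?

V = (4^15 / 15!) · √((15+1) / 2^15) ≈ 1.81441e-05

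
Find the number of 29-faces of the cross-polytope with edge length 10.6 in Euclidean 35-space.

f_29(35-orthoplex) = 2^30 · (35 choose 30) = 348570955808768.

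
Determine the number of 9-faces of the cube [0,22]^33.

Number of 9-faces = C(33,9) · 2^(33-9) = 38567100 · 16777216 = 647048567193600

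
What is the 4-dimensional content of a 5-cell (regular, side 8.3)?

V = (8.3^4 / 4!) · √((4+1) / 2^4) ≈ 110.542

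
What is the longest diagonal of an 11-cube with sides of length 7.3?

The space diagonal of an n-cube of side s is s√n. Here 7.3·√11 ≈ 24.2114.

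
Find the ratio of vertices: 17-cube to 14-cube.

The 17-cube has 2^17 = 131072 vertices. The 14-cube has 2^14 = 16384 vertices. Ratio: 131072/16384 = 8.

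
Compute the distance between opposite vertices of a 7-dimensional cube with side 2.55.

||(2.55,2.55,...,2.55)|| = √(7)·2.55 ≈ 6.74667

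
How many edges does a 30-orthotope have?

Each of the 2^30 = 1073741824 vertices has degree 30; total edges = 30·2^30/2 = 16106127360.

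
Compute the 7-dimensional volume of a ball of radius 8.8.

V_7(8.8) = π^(7/2) · (8.8)^7 / Γ(7/2 + 1) ≈ 1.9309e+07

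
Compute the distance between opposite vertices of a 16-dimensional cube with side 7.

The space diagonal of an n-cube of side s is s√n. Here 7·√16 = 28.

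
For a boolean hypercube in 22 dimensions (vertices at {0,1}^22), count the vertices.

Each vertex is a binary string of length 22, so there are 2^22 = 4194304.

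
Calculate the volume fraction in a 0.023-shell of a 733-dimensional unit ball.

Shell fraction = 1 - (1-0.023)^733 ≈ 0.9999999609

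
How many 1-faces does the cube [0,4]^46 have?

An n-cube has n·2^(n-1) edges. With n = 46: 46·35184372088832 = 1618481116086272.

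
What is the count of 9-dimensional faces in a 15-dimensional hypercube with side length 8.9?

Number of 9-faces = C(15,9) · 2^(15-9) = 5005 · 64 = 320320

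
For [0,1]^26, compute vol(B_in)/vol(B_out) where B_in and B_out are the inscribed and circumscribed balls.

The radii are 1/2 and 1√26/2, so the volume ratio is (1/√26)^26 = 26^{-26/2} ≈ 4.03038e-19.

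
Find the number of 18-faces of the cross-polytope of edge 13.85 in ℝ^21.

An n-cross-polytope has 2^(k+1)·C(n,k+1) k-faces. Here 2^19·C(21,19) = 524288·210 = 110100480.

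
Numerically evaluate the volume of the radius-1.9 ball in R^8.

Volume = π^{8/2}·(1.9)^8/Γ(5) ≈ 689.314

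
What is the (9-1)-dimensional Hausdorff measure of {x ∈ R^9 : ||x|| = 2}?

S = n·V_n(r)/r = 9·V_9(2)/2 (volume-to-surface relation), giving 8192·π^4/105 ≈ 7599.76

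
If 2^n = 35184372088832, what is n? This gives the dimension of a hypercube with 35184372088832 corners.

n = log_2(35184372088832) = 45.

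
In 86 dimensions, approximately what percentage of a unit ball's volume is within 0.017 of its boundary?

1 - (1-0.017)^86 ≈ 0.771123 ≈ 77.11%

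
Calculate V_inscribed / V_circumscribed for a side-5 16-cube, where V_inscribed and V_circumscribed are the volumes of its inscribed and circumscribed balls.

V_in/V_out = n^(-n/2) = 16^(-16/2) ≈ 2.32831e-10.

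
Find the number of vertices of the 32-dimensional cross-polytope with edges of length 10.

An n-cross-polytope has 2n vertices; here n = 32, giving 64.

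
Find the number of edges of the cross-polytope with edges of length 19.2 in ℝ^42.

Each 1-face is the convex hull of 2 vertices, one chosen as ±e_i from each of 2 distinct axes: 2^2·C(42,2) = 3444.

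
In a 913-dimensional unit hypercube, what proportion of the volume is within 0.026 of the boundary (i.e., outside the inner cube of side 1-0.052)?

Shell fraction = 1 - (1-0.052)^913 ≈ 1 - 6.699e-22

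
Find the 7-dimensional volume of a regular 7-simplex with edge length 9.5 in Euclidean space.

For a regular n-simplex with edge a, V = (a^n / n!)·√((n+1)/2^n). With a=9.5, n=7: V ≈ 346.397.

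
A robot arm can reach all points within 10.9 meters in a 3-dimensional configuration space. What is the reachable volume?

The n-ball volume is π^(n/2)·r^n/Γ(n/2+1). With n=3, r=10.9: V ≈ 5424.6.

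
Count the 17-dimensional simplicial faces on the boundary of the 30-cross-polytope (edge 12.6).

f_17(30-orthoplex) = 2^18 · (30 choose 18) = 22673679974400.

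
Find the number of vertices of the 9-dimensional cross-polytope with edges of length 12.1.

The 9-dimensional cross-polytope has 2n = 2·9 = 18 vertices.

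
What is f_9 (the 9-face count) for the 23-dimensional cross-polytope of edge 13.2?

f_9(23-orthoplex) = 2^10 · (23 choose 10) = 1171523584.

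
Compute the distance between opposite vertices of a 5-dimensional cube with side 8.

||(8,8,...,8)|| = √(5)·8 ≈ 17.8885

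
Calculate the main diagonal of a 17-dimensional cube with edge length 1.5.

The space diagonal of an n-cube of side s is s√n. Here 1.5·√17 ≈ 6.18466.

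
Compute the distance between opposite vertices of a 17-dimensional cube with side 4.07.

d = √(4.07² + 4.07² + ... + 4.07²) [17 terms] = √(17·4.07²) = 4.07√17 ≈ 16.781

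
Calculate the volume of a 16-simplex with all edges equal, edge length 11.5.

V_16 = √(17) · 11.5^16 / (16! · 2^(16/2)) ≈ 72.0328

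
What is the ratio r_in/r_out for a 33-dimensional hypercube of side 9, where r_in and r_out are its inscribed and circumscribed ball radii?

r_in = 9/2 (half the side); r_out = 9√33/2 (half the diagonal). Ratio = 1/√33 ≈ 0.174078.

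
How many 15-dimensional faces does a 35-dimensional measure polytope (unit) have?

Choose 15 of 35 axes to span the face (C(35,15) = 3247943160 ways), then fix each of the remaining 20 coordinates at one of its two extreme values (2^20 = 1048576 ways): 3247943160·1048576 = 3405715246940160.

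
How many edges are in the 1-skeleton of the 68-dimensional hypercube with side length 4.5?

The 68-cube has n·2^(n-1) = 68·2^67 = 68·147573952589676412928 = 10035028776097996079104 edges.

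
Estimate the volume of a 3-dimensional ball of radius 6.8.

The n-ball volume is π^(n/2)·r^n/Γ(n/2+1). With n=3, r=6.8: V ≈ 1317.09.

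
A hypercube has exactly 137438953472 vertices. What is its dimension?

2^n = 137438953472 ⇒ n = log_2(137438953472) = 37.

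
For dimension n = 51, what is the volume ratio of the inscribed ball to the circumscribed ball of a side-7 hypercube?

Volume scales as r^n, and r_in/r_out = 1/√51, giving (1/√51)^51 ≈ 2.86392e-44.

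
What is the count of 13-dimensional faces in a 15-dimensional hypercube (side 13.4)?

Number of 13-faces = C(15,13) · 2^(15-13) = 105 · 4 = 420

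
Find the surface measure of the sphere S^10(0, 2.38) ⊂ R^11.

|∂B_11(2.38)| ≈ 120856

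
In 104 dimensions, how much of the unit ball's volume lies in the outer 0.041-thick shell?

1 - (1-0.041)^104 ≈ 0.987143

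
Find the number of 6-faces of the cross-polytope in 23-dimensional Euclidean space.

Each 6-face is the convex hull of 7 vertices, one chosen as ±e_i from each of 7 distinct axes: 2^7·C(23,7) = 31380096.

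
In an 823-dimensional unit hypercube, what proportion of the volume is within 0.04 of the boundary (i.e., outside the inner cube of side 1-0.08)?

The inner cube has side 1-2·0.04 = 0.92 and volume (0.92)^823 ≈ 1.575e-30, so the shell holds 1 - 1.575e-30 of the volume.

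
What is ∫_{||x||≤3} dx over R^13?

V_13(3) = π^(13/2) · (3)^13 / Γ(13/2 + 1) = 7558272·π^6/5005 ≈ 1.45184e+06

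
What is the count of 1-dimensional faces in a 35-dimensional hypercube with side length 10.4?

Choose 1 of 35 axes to span the face (C(35,1) = 35 ways), then fix each of the remaining 34 coordinates at one of its two extreme values (2^34 = 17179869184 ways): 35·17179869184 = 601295421440.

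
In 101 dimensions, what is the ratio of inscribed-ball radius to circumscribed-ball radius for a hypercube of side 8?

For an n-cube of any side s, the inradius is s/2 and the circumradius is s√n/2, so the ratio is 1/√101 ≈ 0.0995037.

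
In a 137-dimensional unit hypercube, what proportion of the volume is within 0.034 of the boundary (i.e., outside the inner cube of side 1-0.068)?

1 - (1 - 2·0.034)^137 = 1 - 0.932^137 ≈ 0.999935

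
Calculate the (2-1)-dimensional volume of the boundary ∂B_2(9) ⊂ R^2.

The surface area of an n-ball is 2π^(n/2) r^(n-1) / Γ(n/2). For n=2, r=9: 2πr = 2π·9 ≈ 56.5487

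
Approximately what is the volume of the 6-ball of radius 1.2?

The n-ball volume is π^(n/2)·r^n/Γ(n/2+1). With n=6, r=1.2: V ≈ 15.4307.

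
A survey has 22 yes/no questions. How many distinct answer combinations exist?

The 22-cube has 2^22 = 4194304 vertices.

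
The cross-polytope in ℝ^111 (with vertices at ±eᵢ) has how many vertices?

The 111-dimensional cross-polytope has 2n = 2·111 = 222 vertices.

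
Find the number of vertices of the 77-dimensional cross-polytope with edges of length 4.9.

The 77-dimensional cross-polytope has 2n = 2·77 = 154 vertices.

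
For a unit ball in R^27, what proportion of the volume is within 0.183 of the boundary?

1 - (1-0.183)^27 ≈ 0.995734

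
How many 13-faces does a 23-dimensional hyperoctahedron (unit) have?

f_13(23-orthoplex) = 2^14 · (23 choose 14) = 13388840960.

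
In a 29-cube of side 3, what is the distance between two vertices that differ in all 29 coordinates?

||(3,3,...,3)|| = √(29)·3 ≈ 16.1555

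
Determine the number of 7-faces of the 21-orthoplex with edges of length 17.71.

Each 7-face is the convex hull of 8 vertices, one chosen as ±e_i from each of 8 distinct axes: 2^8·C(21,8) = 52093440.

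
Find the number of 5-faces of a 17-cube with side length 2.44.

Choose 5 of 17 axes to span the face (C(17,5) = 6188 ways), then fix each of the remaining 12 coordinates at one of its two extreme values (2^12 = 4096 ways): 6188·4096 = 25346048.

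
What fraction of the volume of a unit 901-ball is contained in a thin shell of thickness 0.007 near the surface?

1 - (1-0.007)^901 ≈ 0.998217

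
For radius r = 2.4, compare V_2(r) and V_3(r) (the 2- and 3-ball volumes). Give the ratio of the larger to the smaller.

V_2(2.4) ≈ 18.0956, V_3(2.4) ≈ 57.9058. The 3-ball is larger by a factor of 3.2.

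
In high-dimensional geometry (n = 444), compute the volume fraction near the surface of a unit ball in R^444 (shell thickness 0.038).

1 - (1-0.038)^444 ≈ 0.9999999661 ≈ 99.999997%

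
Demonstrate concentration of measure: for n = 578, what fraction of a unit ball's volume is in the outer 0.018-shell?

1 - (1-0.018)^578 ≈ 0.999972 ≈ 99.997243%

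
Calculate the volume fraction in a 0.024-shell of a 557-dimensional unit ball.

V(inner)/V(outer) = ((1-0.024)/1)^557 ≈ 1.329e-06, so the shell fraction is 0.9999986709.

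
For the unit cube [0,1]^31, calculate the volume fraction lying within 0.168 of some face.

The inner cube has side 1-2·0.168 = 0.664 and volume (0.664)^31 ≈ 3.071e-06, so the shell holds 0.9999969295 of the volume.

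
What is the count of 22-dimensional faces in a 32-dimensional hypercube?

Choose 22 of 32 axes to span the face (C(32,22) = 64512240 ways), then fix each of the remaining 10 coordinates at one of its two extreme values (2^10 = 1024 ways): 64512240·1024 = 66060533760.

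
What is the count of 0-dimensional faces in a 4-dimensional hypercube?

An n-cube has C(n,k)·2^(n-k) k-faces. Here C(4,0)·2^4 = 1·16 = 16.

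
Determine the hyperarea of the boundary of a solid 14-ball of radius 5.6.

|∂B_14(5.6)| ≈ 4.4688e+10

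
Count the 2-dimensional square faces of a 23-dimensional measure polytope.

f_2(23-cube) = (23 choose 2) · 2^21 = 530579456.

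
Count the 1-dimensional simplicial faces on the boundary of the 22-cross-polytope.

Number of 1-faces = 2^(1+1) · C(22,1+1) = 4 · 231 = 924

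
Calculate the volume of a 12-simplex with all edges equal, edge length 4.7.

V = (4.7^12 / 12!) · √((12+1) / 2^12) ≈ 0.0136656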